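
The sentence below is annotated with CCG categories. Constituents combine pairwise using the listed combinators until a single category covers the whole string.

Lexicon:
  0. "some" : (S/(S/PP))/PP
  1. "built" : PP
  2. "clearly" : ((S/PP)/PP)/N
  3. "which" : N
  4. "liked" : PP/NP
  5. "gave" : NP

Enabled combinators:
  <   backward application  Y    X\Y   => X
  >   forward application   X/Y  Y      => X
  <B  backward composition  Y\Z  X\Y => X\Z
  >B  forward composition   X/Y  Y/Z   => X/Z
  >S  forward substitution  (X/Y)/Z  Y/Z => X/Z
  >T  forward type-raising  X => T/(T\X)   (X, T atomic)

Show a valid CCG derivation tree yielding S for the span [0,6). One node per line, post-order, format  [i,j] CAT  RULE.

[0,6] S   >
  [0,2] S/(S/PP)   >
    [0,1] "some" : (S/(S/PP))/PP
    [1,2] "built" : PP
  [2,6] S/PP   >
    [2,4] (S/PP)/PP   >
      [2,3] "clearly" : ((S/PP)/PP)/N
      [3,4] "which" : N
    [4,6] PP   >
      [4,5] "liked" : PP/NP
      [5,6] "gave" : NP

[0,1] (S/(S/PP))/PP  lex  "some"
[1,2] PP  lex  "built"
[0,2] S/(S/PP)  >  k=1
[2,3] ((S/PP)/PP)/N  lex  "clearly"
[3,4] N  lex  "which"
[2,4] (S/PP)/PP  >  k=3
[4,5] PP/NP  lex  "liked"
[5,6] NP  lex  "gave"
[4,6] PP  >  k=5
[2,6] S/PP  >  k=4
[0,6] S  >  k=2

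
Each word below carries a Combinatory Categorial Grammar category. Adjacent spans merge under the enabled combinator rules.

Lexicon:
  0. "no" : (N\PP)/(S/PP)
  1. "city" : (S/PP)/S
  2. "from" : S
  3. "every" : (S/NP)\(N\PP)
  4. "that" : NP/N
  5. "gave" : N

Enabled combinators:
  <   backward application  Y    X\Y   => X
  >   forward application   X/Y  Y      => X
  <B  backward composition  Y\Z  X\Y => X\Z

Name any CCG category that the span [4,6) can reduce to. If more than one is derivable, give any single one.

NP

[0,6] S   >
  [0,4] S/NP   <
    [0,3] N\PP   >
      [0,1] "no" : (N\PP)/(S/PP)
      [1,3] S/PP   >
        [1,2] "city" : (S/PP)/S
        [2,3] "from" : S
    [3,4] "every" : (S/NP)\(N\PP)
  [4,6] NP   >
    [4,5] "that" : NP/N
    [5,6] "gave" : N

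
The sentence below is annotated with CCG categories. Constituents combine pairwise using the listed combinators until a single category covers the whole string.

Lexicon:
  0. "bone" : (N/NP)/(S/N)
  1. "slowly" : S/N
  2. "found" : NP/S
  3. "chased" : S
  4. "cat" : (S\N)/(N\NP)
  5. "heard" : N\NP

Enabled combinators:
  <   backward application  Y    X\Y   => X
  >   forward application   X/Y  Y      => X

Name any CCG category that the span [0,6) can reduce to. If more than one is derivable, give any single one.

S

[0,6] S   <
  [0,4] N   >
    [0,2] N/NP   >
      [0,1] "bone" : (N/NP)/(S/N)
      [1,2] "slowly" : S/N
    [2,4] NP   >
      [2,3] "found" : NP/S
      [3,4] "chased" : S
  [4,6] S\N   >
    [4,5] "cat" : (S\N)/(N\NP)
    [5,6] "heard" : N\NP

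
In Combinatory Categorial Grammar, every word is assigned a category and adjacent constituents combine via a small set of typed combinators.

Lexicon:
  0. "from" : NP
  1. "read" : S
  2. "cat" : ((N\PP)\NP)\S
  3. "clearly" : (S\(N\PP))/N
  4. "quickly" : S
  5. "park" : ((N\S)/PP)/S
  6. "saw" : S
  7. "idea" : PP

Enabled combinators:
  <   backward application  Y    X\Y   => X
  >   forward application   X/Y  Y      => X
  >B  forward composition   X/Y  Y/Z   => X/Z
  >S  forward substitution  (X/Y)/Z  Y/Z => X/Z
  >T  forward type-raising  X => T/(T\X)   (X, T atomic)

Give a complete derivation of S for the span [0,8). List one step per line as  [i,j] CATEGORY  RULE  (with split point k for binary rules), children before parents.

[0,1] NP  lex  "from"
[1,2] S  lex  "read"
[2,3] ((N\PP)\NP)\S  lex  "cat"
[1,3] (N\PP)\NP  <  k=2
[0,3] N\PP  <  k=1
[3,4] (S\(N\PP))/N  lex  "clearly"
[4,5] S  lex  "quickly"
[5,6] ((N\S)/PP)/S  lex  "park"
[6,7] S  lex  "saw"
[5,7] (N\S)/PP  >  k=6
[7,8] PP  lex  "idea"
[5,8] N\S  >  k=7
[4,8] N  <  k=5
[3,8] S\(N\PP)  >  k=4
[0,8] S  <  k=3

[0,8] S   <
  [0,3] N\PP   <
    [0,1] "from" : NP
    [1,3] (N\PP)\NP   <
      [1,2] "read" : S
      [2,3] "cat" : ((N\PP)\NP)\S
  [3,8] S\(N\PP)   >
    [3,4] "clearly" : (S\(N\PP))/N
    [4,8] N   <
      [4,5] "quickly" : S
      [5,8] N\S   >
        [5,7] (N\S)/PP   >
          [5,6] "park" : ((N\S)/PP)/S
          [6,7] "saw" : S
        [7,8] "idea" : PP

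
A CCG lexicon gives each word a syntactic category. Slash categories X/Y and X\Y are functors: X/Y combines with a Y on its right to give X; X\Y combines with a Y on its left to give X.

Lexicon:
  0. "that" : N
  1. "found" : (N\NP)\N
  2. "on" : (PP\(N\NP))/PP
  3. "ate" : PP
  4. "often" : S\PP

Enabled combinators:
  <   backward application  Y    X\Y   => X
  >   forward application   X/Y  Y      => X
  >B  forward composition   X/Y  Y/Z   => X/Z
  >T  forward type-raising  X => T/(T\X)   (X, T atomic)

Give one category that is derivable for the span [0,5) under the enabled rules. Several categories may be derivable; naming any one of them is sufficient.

S

[0,5] S   <
  [0,4] PP   <
    [0,2] N\NP   <
      [0,1] "that" : N
      [1,2] "found" : (N\NP)\N
    [2,4] PP\(N\NP)   >
      [2,3] "on" : (PP\(N\NP))/PP
      [3,4] "ate" : PP
  [4,5] "often" : S\PP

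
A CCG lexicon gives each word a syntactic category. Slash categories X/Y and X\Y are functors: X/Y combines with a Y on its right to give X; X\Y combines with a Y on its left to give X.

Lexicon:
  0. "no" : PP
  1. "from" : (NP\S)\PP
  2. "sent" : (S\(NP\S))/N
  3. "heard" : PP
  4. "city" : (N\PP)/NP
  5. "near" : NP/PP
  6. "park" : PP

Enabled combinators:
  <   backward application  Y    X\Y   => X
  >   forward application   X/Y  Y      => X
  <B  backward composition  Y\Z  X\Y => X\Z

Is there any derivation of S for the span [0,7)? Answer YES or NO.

YES

[0,7] S   <
  [0,2] NP\S   <
    [0,1] "no" : PP
    [1,2] "from" : (NP\S)\PP
  [2,7] S\(NP\S)   >
    [2,3] "sent" : (S\(NP\S))/N
    [3,7] N   <
      [3,4] "heard" : PP
      [4,7] N\PP   >
        [4,5] "city" : (N\PP)/NP
        [5,7] NP   >
          [5,6] "near" : NP/PP
          [6,7] "park" : PP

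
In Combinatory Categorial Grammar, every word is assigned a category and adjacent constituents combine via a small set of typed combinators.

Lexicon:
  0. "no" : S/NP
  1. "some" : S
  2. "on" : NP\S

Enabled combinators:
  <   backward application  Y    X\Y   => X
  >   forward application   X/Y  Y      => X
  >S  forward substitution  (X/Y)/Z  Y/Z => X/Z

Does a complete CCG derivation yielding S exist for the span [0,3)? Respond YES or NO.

YES

[0,3] S   >
  [0,1] "no" : S/NP
  [1,3] NP   <
    [1,2] "some" : S
    [2,3] "on" : NP\S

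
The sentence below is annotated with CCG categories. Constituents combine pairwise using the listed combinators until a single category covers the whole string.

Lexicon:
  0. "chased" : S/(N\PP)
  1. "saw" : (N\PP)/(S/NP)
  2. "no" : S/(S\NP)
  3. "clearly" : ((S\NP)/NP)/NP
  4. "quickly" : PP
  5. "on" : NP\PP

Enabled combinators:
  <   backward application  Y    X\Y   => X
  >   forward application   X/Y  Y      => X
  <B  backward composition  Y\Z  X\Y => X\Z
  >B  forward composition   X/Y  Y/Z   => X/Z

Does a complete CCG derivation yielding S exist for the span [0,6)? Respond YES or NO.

YES

[0,6] S   >
  [0,1] "chased" : S/(N\PP)
  [1,6] N\PP   >
    [1,2] "saw" : (N\PP)/(S/NP)
    [2,6] S/NP   >B
      [2,3] "no" : S/(S\NP)
      [3,6] (S\NP)/NP   >
        [3,4] "clearly" : ((S\NP)/NP)/NP
        [4,6] NP   <
          [4,5] "quickly" : PP
          [5,6] "on" : NP\PP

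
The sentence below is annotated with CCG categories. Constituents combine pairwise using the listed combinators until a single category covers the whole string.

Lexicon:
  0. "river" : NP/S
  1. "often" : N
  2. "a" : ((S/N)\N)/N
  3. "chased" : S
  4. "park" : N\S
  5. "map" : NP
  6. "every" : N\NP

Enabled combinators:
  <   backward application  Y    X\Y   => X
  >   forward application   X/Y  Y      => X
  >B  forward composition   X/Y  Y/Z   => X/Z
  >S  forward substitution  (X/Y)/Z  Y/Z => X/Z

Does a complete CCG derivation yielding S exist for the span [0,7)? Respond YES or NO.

NP/S N ((S/N)\N)/N S N\S NP N\NP
CKY chart[0,7] = {NP}; S ∉ chart

NO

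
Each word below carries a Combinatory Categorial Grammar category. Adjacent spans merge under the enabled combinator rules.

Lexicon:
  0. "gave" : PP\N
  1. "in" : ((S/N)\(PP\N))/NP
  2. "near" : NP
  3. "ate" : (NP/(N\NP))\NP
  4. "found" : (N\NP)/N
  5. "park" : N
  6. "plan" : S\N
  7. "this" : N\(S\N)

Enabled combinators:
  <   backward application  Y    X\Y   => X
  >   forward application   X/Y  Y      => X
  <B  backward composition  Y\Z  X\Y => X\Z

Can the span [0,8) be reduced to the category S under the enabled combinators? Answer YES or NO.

YES

[0,8] S   >
  [0,6] S/N   <
    [0,1] "gave" : PP\N
    [1,6] (S/N)\(PP\N)   >
      [1,2] "in" : ((S/N)\(PP\N))/NP
      [2,6] NP   >
        [2,4] NP/(N\NP)   <
          [2,3] "near" : NP
          [3,4] "ate" : (NP/(N\NP))\NP
        [4,6] N\NP   >
          [4,5] "found" : (N\NP)/N
          [5,6] "park" : N
  [6,8] N   <
    [6,7] "plan" : S\N
    [7,8] "this" : N\(S\N)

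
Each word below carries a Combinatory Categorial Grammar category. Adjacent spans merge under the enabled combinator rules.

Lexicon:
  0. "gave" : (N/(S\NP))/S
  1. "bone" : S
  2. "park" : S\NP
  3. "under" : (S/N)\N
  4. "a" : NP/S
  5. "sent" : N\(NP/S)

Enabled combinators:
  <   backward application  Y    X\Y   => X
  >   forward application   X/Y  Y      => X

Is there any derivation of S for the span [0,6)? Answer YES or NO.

YES

[0,6] S   >
  [0,4] S/N   <
    [0,3] N   >
      [0,2] N/(S\NP)   >
        [0,1] "gave" : (N/(S\NP))/S
        [1,2] "bone" : S
      [2,3] "park" : S\NP
    [3,4] "under" : (S/N)\N
  [4,6] N   <
    [4,5] "a" : NP/S
    [5,6] "sent" : N\(NP/S)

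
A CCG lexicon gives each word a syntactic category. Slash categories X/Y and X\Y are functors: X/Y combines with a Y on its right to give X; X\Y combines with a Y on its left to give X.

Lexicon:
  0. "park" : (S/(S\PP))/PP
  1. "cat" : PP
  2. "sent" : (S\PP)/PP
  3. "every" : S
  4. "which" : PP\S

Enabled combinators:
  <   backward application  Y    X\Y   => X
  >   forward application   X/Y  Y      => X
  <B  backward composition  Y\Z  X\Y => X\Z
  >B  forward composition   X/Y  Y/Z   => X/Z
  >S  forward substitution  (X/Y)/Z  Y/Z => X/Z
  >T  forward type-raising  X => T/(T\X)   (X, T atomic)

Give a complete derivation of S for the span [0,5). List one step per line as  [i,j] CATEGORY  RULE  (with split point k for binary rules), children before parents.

[0,1] (S/(S\PP))/PP  lex  "park"
[1,2] PP  lex  "cat"
[0,2] S/(S\PP)  >  k=1
[2,3] (S\PP)/PP  lex  "sent"
[3,4] S  lex  "every"
[3,4] PP/(PP\S)  >T
[4,5] PP\S  lex  "which"
[3,5] PP  >  k=4
[2,5] S\PP  >  k=3
[0,5] S  >  k=2

[0,5] S   >
  [0,2] S/(S\PP)   >
    [0,1] "park" : (S/(S\PP))/PP
    [1,2] "cat" : PP
  [2,5] S\PP   >
    [2,3] "sent" : (S\PP)/PP
    [3,5] PP   >
      [3,4] PP/(PP\S)   >T
        [3,4] "every" : S
      [4,5] "which" : PP\S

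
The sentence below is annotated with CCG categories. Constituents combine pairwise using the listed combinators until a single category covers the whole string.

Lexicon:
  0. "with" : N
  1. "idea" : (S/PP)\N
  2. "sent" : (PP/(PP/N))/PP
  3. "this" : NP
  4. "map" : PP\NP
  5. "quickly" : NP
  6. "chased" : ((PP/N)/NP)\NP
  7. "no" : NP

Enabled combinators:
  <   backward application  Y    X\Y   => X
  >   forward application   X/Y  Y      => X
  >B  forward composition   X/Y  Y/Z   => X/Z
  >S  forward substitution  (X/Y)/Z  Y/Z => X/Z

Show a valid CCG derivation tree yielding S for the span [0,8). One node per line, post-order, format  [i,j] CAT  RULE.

[0,1] N  lex  "with"
[1,2] (S/PP)\N  lex  "idea"
[0,2] S/PP  <  k=1
[2,3] (PP/(PP/N))/PP  lex  "sent"
[3,4] NP  lex  "this"
[4,5] PP\NP  lex  "map"
[3,5] PP  <  k=4
[2,5] PP/(PP/N)  >  k=3
[5,6] NP  lex  "quickly"
[6,7] ((PP/N)/NP)\NP  lex  "chased"
[5,7] (PP/N)/NP  <  k=6
[7,8] NP  lex  "no"
[5,8] PP/N  >  k=7
[2,8] PP  >  k=5
[0,8] S  >  k=2

[0,8] S   >
  [0,2] S/PP   <
    [0,1] "with" : N
    [1,2] "idea" : (S/PP)\N
  [2,8] PP   >
    [2,5] PP/(PP/N)   >
      [2,3] "sent" : (PP/(PP/N))/PP
      [3,5] PP   <
        [3,4] "this" : NP
        [4,5] "map" : PP\NP
    [5,8] PP/N   >
      [5,7] (PP/N)/NP   <
        [5,6] "quickly" : NP
        [6,7] "chased" : ((PP/N)/NP)\NP
      [7,8] "no" : NP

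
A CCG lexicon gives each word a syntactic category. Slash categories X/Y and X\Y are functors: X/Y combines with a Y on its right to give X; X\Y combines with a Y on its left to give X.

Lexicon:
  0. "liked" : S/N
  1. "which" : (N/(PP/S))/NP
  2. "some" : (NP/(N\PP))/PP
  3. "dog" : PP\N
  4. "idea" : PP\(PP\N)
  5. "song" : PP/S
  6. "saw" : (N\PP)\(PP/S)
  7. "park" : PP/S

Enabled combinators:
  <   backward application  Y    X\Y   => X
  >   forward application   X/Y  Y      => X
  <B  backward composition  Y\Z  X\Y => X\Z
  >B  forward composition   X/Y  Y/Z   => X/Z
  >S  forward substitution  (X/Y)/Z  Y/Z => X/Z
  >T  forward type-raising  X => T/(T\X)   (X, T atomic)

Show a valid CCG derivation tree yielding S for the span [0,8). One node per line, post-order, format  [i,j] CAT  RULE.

[0,8] S   >
  [0,1] "liked" : S/N
  [1,8] N   >
    [1,7] N/(PP/S)   >
      [1,2] "which" : (N/(PP/S))/NP
      [2,7] NP   >
        [2,5] NP/(N\PP)   >
          [2,3] "some" : (NP/(N\PP))/PP
          [3,5] PP   <
            [3,4] "dog" : PP\N
            [4,5] "idea" : PP\(PP\N)
        [5,7] N\PP   <
          [5,6] "song" : PP/S
          [6,7] "saw" : (N\PP)\(PP/S)
    [7,8] "park" : PP/S

[0,1] S/N  lex  "liked"
[1,2] (N/(PP/S))/NP  lex  "which"
[2,3] (NP/(N\PP))/PP  lex  "some"
[3,4] PP\N  lex  "dog"
[4,5] PP\(PP\N)  lex  "idea"
[3,5] PP  <  k=4
[2,5] NP/(N\PP)  >  k=3
[5,6] PP/S  lex  "song"
[6,7] (N\PP)\(PP/S)  lex  "saw"
[5,7] N\PP  <  k=6
[2,7] NP  >  k=5
[1,7] N/(PP/S)  >  k=2
[7,8] PP/S  lex  "park"
[1,8] N  >  k=7
[0,8] S  >  k=1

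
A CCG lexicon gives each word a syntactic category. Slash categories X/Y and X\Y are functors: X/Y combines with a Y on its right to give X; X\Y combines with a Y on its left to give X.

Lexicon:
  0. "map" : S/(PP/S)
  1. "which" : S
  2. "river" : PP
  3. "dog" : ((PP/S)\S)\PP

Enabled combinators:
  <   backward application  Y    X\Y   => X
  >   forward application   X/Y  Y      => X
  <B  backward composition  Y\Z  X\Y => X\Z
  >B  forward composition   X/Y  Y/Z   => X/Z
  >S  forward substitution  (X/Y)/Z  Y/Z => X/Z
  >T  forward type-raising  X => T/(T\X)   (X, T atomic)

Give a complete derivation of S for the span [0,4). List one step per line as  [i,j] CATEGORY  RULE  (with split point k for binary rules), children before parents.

[0,1] S/(PP/S)  lex  "map"
[1,2] S  lex  "which"
[2,3] PP  lex  "river"
[3,4] ((PP/S)\S)\PP  lex  "dog"
[2,4] (PP/S)\S  <  k=3
[1,4] PP/S  <  k=2
[0,4] S  >  k=1

[0,4] S   >
  [0,1] "map" : S/(PP/S)
  [1,4] PP/S   <
    [1,2] "which" : S
    [2,4] (PP/S)\S   <
      [2,3] "river" : PP
      [3,4] "dog" : ((PP/S)\S)\PP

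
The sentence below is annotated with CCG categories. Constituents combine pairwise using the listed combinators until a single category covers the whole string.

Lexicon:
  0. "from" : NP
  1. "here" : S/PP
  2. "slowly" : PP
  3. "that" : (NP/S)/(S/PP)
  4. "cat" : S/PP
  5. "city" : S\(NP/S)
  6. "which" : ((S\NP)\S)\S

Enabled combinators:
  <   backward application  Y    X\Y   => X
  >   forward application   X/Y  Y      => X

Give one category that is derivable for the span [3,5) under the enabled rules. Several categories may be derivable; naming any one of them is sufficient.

NP/S

[0,7] S   <
  [0,1] "from" : NP
  [1,7] S\NP   <
    [1,3] S   >
      [1,2] "here" : S/PP
      [2,3] "slowly" : PP
    [3,7] (S\NP)\S   <
      [3,6] S   <
        [3,5] NP/S   >
          [3,4] "that" : (NP/S)/(S/PP)
          [4,5] "cat" : S/PP
        [5,6] "city" : S\(NP/S)
      [6,7] "which" : ((S\NP)\S)\S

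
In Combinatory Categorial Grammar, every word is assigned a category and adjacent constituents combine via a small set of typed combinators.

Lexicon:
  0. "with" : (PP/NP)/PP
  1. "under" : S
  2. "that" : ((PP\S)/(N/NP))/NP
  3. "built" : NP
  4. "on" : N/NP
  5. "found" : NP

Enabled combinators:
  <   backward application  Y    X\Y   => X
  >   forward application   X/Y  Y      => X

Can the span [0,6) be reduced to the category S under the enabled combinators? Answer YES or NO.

(PP/NP)/PP S ((PP\S)/(N/NP))/NP NP N/NP NP
CKY chart[0,6] = {PP}; S ∉ chart

NO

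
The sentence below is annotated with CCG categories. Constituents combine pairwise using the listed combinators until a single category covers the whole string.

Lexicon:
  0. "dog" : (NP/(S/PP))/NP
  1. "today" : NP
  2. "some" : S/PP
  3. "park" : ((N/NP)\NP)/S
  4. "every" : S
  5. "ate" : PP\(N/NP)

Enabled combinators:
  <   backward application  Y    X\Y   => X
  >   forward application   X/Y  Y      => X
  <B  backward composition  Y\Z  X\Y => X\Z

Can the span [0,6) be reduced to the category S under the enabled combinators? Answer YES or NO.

NO

(NP/(S/PP))/NP NP S/PP ((N/NP)\NP)/S S PP\(N/NP)
CKY chart[0,6] = {PP}; S ∉ chart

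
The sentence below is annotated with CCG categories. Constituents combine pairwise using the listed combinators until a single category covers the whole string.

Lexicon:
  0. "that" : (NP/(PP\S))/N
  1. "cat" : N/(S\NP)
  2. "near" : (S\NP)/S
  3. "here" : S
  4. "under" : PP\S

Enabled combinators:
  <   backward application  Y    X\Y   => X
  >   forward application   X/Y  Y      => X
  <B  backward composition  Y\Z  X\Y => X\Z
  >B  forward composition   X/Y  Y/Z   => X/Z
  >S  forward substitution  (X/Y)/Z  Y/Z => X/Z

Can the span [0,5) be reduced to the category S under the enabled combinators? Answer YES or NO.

NO

(NP/(PP\S))/N N/(S\NP) (S\NP)/S S PP\S
CKY chart[0,5] = {NP}; S ∉ chart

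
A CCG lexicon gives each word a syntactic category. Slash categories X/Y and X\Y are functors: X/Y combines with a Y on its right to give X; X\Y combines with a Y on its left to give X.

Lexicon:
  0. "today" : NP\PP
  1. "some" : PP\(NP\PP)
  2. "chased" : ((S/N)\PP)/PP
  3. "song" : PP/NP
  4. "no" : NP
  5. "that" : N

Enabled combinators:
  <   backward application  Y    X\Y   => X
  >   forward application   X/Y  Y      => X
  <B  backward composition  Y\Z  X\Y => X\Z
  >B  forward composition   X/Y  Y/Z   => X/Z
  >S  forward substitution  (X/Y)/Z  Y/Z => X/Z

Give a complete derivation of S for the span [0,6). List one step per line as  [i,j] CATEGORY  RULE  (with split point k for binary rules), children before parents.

[0,6] S   >
  [0,5] S/N   <
    [0,2] PP   <
      [0,1] "today" : NP\PP
      [1,2] "some" : PP\(NP\PP)
    [2,5] (S/N)\PP   >
      [2,3] "chased" : ((S/N)\PP)/PP
      [3,5] PP   >
        [3,4] "song" : PP/NP
        [4,5] "no" : NP
  [5,6] "that" : N

[0,1] NP\PP  lex  "today"
[1,2] PP\(NP\PP)  lex  "some"
[0,2] PP  <  k=1
[2,3] ((S/N)\PP)/PP  lex  "chased"
[3,4] PP/NP  lex  "song"
[4,5] NP  lex  "no"
[3,5] PP  >  k=4
[2,5] (S/N)\PP  >  k=3
[0,5] S/N  <  k=2
[5,6] N  lex  "that"
[0,6] S  >  k=5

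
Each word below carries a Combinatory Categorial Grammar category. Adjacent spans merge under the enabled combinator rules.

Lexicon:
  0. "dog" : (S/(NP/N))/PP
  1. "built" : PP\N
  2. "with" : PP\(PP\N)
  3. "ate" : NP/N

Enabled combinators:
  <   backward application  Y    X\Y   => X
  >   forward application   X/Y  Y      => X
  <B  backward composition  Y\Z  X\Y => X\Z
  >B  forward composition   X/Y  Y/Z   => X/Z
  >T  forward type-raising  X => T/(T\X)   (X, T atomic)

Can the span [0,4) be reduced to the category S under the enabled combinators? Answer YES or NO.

[0,4] S   >
  [0,3] S/(NP/N)   >
    [0,1] "dog" : (S/(NP/N))/PP
    [1,3] PP   <
      [1,2] "built" : PP\N
      [2,3] "with" : PP\(PP\N)
  [3,4] "ate" : NP/N

YES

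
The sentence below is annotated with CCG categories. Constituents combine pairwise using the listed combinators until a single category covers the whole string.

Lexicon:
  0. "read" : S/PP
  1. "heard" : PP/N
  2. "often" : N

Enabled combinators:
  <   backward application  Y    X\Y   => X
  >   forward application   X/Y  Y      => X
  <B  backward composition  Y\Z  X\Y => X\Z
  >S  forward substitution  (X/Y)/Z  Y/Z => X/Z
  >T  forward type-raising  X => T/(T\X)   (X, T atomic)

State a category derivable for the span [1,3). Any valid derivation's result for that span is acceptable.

[0,3] S   >
  [0,1] "read" : S/PP
  [1,3] PP   >
    [1,2] "heard" : PP/N
    [2,3] "often" : N

PP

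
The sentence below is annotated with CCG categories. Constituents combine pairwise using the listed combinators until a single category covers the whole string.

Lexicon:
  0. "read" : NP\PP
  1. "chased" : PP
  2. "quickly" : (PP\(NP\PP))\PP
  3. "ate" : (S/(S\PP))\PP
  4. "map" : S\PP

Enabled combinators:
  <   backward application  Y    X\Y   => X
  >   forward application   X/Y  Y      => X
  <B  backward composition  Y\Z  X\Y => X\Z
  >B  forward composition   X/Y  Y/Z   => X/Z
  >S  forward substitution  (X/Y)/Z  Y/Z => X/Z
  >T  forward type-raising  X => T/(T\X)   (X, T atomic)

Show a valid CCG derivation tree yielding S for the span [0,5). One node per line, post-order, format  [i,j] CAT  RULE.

[0,1] NP\PP  lex  "read"
[1,2] PP  lex  "chased"
[2,3] (PP\(NP\PP))\PP  lex  "quickly"
[1,3] PP\(NP\PP)  <  k=2
[0,3] PP  <  k=1
[3,4] (S/(S\PP))\PP  lex  "ate"
[0,4] S/(S\PP)  <  k=3
[4,5] S\PP  lex  "map"
[0,5] S  >  k=4

[0,5] S   >
  [0,4] S/(S\PP)   <
    [0,3] PP   <
      [0,1] "read" : NP\PP
      [1,3] PP\(NP\PP)   <
        [1,2] "chased" : PP
        [2,3] "quickly" : (PP\(NP\PP))\PP
    [3,4] "ate" : (S/(S\PP))\PP
  [4,5] "map" : S\PP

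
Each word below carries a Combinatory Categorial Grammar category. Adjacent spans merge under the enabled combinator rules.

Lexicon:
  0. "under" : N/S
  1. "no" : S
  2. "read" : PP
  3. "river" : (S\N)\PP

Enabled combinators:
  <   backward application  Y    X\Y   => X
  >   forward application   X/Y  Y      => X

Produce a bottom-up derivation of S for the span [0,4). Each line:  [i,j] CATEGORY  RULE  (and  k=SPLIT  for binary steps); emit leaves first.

[0,4] S   <
  [0,2] N   >
    [0,1] "under" : N/S
    [1,2] "no" : S
  [2,4] S\N   <
    [2,3] "read" : PP
    [3,4] "river" : (S\N)\PP

[0,1] N/S  lex  "under"
[1,2] S  lex  "no"
[0,2] N  >  k=1
[2,3] PP  lex  "read"
[3,4] (S\N)\PP  lex  "river"
[2,4] S\N  <  k=3
[0,4] S  <  k=2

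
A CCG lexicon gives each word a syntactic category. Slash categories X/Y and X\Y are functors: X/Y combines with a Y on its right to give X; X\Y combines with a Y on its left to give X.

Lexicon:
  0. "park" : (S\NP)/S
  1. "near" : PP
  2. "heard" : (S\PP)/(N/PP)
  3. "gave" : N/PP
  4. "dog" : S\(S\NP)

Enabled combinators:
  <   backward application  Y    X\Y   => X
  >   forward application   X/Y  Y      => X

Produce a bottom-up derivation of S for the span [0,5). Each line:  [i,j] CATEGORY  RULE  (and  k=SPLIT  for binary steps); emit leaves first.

[0,5] S   <
  [0,4] S\NP   >
    [0,1] "park" : (S\NP)/S
    [1,4] S   <
      [1,2] "near" : PP
      [2,4] S\PP   >
        [2,3] "heard" : (S\PP)/(N/PP)
        [3,4] "gave" : N/PP
  [4,5] "dog" : S\(S\NP)

[0,1] (S\NP)/S  lex  "park"
[1,2] PP  lex  "near"
[2,3] (S\PP)/(N/PP)  lex  "heard"
[3,4] N/PP  lex  "gave"
[2,4] S\PP  >  k=3
[1,4] S  <  k=2
[0,4] S\NP  >  k=1
[4,5] S\(S\NP)  lex  "dog"
[0,5] S  <  k=4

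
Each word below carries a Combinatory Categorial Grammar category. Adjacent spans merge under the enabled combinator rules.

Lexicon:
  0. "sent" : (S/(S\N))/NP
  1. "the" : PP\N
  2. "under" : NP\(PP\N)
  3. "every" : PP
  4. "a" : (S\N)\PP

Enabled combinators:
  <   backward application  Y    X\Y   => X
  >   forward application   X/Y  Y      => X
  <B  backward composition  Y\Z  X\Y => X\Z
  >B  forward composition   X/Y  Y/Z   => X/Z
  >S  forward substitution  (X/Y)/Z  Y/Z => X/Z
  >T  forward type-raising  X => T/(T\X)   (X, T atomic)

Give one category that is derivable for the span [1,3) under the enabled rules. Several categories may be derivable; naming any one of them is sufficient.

[0,5] S   >
  [0,3] S/(S\N)   >
    [0,1] "sent" : (S/(S\N))/NP
    [1,3] NP   <
      [1,2] "the" : PP\N
      [2,3] "under" : NP\(PP\N)
  [3,5] S\N   <
    [3,4] "every" : PP
    [4,5] "a" : (S\N)\PP

NP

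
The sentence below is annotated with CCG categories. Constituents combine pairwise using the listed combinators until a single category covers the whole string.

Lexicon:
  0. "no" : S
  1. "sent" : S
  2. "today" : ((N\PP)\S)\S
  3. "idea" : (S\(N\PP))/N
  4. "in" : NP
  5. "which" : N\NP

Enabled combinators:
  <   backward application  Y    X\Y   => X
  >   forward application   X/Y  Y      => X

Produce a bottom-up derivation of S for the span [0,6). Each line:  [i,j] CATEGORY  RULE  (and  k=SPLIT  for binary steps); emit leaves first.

[0,6] S   <
  [0,3] N\PP   <
    [0,1] "no" : S
    [1,3] (N\PP)\S   <
      [1,2] "sent" : S
      [2,3] "today" : ((N\PP)\S)\S
  [3,6] S\(N\PP)   >
    [3,4] "idea" : (S\(N\PP))/N
    [4,6] N   <
      [4,5] "in" : NP
      [5,6] "which" : N\NP

[0,1] S  lex  "no"
[1,2] S  lex  "sent"
[2,3] ((N\PP)\S)\S  lex  "today"
[1,3] (N\PP)\S  <  k=2
[0,3] N\PP  <  k=1
[3,4] (S\(N\PP))/N  lex  "idea"
[4,5] NP  lex  "in"
[5,6] N\NP  lex  "which"
[4,6] N  <  k=5
[3,6] S\(N\PP)  >  k=4
[0,6] S  <  k=3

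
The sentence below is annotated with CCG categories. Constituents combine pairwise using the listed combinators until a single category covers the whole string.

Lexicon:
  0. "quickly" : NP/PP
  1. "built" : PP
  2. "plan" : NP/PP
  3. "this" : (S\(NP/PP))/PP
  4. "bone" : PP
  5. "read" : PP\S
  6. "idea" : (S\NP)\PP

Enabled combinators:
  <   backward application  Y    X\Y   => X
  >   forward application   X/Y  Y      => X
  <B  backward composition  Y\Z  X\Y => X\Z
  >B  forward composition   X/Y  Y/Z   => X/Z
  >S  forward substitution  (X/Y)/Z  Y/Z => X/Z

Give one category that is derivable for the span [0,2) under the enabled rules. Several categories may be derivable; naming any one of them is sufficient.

NP

[0,7] S   <
  [0,2] NP   >
    [0,1] "quickly" : NP/PP
    [1,2] "built" : PP
  [2,7] S\NP   <
    [2,6] PP   <
      [2,5] S   <
        [2,3] "plan" : NP/PP
        [3,5] S\(NP/PP)   >
          [3,4] "this" : (S\(NP/PP))/PP
          [4,5] "bone" : PP
      [5,6] "read" : PP\S
    [6,7] "idea" : (S\NP)\PP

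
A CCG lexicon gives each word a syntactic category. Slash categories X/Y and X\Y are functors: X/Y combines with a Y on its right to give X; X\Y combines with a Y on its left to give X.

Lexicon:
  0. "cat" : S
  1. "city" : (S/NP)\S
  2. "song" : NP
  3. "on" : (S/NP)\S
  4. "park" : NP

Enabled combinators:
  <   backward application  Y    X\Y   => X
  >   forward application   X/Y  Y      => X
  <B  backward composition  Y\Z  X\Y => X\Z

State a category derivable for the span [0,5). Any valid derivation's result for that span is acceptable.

[0,5] S   >
  [0,4] S/NP   <
    [0,3] S   >
      [0,2] S/NP   <
        [0,1] "cat" : S
        [1,2] "city" : (S/NP)\S
      [2,3] "song" : NP
    [3,4] "on" : (S/NP)\S
  [4,5] "park" : NP

S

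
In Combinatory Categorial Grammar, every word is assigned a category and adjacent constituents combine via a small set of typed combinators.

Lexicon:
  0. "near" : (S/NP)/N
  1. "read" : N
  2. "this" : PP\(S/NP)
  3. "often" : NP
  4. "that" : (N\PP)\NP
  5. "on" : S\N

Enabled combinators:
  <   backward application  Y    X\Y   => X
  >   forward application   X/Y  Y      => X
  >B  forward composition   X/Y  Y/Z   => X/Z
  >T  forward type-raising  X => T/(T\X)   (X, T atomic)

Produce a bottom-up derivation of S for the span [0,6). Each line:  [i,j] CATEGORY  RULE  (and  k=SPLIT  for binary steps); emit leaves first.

[0,6] S   <
  [0,5] N   <
    [0,3] PP   <
      [0,2] S/NP   >
        [0,1] "near" : (S/NP)/N
        [1,2] "read" : N
      [2,3] "this" : PP\(S/NP)
    [3,5] N\PP   <
      [3,4] "often" : NP
      [4,5] "that" : (N\PP)\NP
  [5,6] "on" : S\N

[0,1] (S/NP)/N  lex  "near"
[1,2] N  lex  "read"
[0,2] S/NP  >  k=1
[2,3] PP\(S/NP)  lex  "this"
[0,3] PP  <  k=2
[3,4] NP  lex  "often"
[4,5] (N\PP)\NP  lex  "that"
[3,5] N\PP  <  k=4
[0,5] N  <  k=3
[5,6] S\N  lex  "on"
[0,6] S  <  k=5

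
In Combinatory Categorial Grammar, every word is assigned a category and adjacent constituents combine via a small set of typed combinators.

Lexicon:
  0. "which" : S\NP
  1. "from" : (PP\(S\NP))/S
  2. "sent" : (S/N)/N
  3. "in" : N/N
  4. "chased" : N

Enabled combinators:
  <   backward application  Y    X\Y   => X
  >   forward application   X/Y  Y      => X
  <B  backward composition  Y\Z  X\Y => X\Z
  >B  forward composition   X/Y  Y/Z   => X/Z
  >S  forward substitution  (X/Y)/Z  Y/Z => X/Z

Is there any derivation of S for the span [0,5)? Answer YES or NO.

S\NP (PP\(S\NP))/S (S/N)/N N/N N
CKY chart[0,5] = {PP}; S ∉ chart

NO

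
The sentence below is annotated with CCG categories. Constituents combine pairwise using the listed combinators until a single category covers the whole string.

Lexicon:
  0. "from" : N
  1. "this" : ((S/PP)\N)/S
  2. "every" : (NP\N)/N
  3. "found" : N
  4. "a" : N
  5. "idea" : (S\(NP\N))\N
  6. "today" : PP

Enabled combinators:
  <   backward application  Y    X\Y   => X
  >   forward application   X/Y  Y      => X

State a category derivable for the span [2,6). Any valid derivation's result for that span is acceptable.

[0,7] S   >
  [0,6] S/PP   <
    [0,1] "from" : N
    [1,6] (S/PP)\N   >
      [1,2] "this" : ((S/PP)\N)/S
      [2,6] S   <
        [2,4] NP\N   >
          [2,3] "every" : (NP\N)/N
          [3,4] "found" : N
        [4,6] S\(NP\N)   <
          [4,5] "a" : N
          [5,6] "idea" : (S\(NP\N))\N
  [6,7] "today" : PP

S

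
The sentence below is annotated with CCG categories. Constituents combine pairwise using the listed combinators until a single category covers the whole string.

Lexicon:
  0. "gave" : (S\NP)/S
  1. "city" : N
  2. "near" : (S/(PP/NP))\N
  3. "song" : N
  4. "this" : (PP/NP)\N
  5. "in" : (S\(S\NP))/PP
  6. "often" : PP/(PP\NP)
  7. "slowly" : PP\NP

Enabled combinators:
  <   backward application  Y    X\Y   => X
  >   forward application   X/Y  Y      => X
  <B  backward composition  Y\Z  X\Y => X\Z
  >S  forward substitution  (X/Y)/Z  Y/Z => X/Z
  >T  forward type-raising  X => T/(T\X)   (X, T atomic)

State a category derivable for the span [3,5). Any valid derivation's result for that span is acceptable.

PP/NP

[0,8] S   <
  [0,5] S\NP   >
    [0,1] "gave" : (S\NP)/S
    [1,5] S   >
      [1,3] S/(PP/NP)   <
        [1,2] "city" : N
        [2,3] "near" : (S/(PP/NP))\N
      [3,5] PP/NP   <
        [3,4] "song" : N
        [4,5] "this" : (PP/NP)\N
  [5,8] S\(S\NP)   >
    [5,6] "in" : (S\(S\NP))/PP
    [6,8] PP   >
      [6,7] "often" : PP/(PP\NP)
      [7,8] "slowly" : PP\NP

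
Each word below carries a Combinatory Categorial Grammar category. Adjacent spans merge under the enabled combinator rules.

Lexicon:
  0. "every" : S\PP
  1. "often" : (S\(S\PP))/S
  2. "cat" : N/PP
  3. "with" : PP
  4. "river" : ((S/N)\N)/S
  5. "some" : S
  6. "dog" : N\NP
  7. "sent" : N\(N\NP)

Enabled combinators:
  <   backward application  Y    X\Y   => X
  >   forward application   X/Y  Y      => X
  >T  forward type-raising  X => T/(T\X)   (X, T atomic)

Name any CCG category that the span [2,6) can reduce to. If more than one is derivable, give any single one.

S/N

[0,8] S   <
  [0,1] "every" : S\PP
  [1,8] S\(S\PP)   >
    [1,2] "often" : (S\(S\PP))/S
    [2,8] S   >
      [2,6] S/N   <
        [2,4] N   >
          [2,3] "cat" : N/PP
          [3,4] "with" : PP
        [4,6] (S/N)\N   >
          [4,5] "river" : ((S/N)\N)/S
          [5,6] "some" : S
      [6,8] N   <
        [6,7] "dog" : N\NP
        [7,8] "sent" : N\(N\NP)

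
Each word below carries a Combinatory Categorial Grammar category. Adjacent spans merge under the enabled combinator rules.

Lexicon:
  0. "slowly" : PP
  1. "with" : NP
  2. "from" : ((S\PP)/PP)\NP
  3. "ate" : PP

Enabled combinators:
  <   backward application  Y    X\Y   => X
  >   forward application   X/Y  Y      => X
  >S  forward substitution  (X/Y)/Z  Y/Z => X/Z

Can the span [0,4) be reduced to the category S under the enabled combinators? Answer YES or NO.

[0,4] S   <
  [0,1] "slowly" : PP
  [1,4] S\PP   >
    [1,3] (S\PP)/PP   <
      [1,2] "with" : NP
      [2,3] "from" : ((S\PP)/PP)\NP
    [3,4] "ate" : PP

YES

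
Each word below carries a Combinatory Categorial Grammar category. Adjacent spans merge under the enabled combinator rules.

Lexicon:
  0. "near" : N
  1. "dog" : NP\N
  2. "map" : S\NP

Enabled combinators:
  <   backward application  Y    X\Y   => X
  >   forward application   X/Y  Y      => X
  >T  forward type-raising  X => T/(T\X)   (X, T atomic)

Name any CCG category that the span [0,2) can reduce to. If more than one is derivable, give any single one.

[0,3] S   <
  [0,2] NP   <
    [0,1] "near" : N
    [1,2] "dog" : NP\N
  [2,3] "map" : S\NP

NP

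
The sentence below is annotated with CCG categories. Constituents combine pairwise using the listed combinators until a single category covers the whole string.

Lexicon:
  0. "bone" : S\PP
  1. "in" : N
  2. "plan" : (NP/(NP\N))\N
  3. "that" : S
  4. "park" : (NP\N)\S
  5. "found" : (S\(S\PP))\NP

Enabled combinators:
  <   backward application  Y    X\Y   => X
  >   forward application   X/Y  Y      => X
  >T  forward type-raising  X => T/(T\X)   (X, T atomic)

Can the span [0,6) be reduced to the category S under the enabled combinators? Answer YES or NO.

YES

[0,6] S   <
  [0,1] "bone" : S\PP
  [1,6] S\(S\PP)   <
    [1,5] NP   >
      [1,3] NP/(NP\N)   <
        [1,2] "in" : N
        [2,3] "plan" : (NP/(NP\N))\N
      [3,5] NP\N   <
        [3,4] "that" : S
        [4,5] "park" : (NP\N)\S
    [5,6] "found" : (S\(S\PP))\NP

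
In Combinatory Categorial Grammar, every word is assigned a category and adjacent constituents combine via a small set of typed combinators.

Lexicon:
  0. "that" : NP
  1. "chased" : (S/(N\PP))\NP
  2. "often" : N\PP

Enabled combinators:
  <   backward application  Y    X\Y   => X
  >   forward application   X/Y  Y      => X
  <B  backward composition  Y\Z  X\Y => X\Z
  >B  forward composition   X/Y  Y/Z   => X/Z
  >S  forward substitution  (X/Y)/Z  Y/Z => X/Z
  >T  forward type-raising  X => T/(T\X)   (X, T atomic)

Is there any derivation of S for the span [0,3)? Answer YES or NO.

[0,3] S   >
  [0,2] S/(N\PP)   <
    [0,1] "that" : NP
    [1,2] "chased" : (S/(N\PP))\NP
  [2,3] "often" : N\PP

YES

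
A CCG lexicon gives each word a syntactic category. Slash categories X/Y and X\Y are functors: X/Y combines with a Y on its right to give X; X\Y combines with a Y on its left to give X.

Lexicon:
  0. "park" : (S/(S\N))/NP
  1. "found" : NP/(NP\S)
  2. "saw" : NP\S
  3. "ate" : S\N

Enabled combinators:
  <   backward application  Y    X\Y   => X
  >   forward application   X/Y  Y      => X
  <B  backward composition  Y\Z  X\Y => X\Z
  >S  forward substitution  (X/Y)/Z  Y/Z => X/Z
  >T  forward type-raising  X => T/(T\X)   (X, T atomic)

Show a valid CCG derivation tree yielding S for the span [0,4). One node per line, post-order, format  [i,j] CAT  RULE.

[0,4] S   >
  [0,3] S/(S\N)   >
    [0,1] "park" : (S/(S\N))/NP
    [1,3] NP   >
      [1,2] "found" : NP/(NP\S)
      [2,3] "saw" : NP\S
  [3,4] "ate" : S\N

[0,1] (S/(S\N))/NP  lex  "park"
[1,2] NP/(NP\S)  lex  "found"
[2,3] NP\S  lex  "saw"
[1,3] NP  >  k=2
[0,3] S/(S\N)  >  k=1
[3,4] S\N  lex  "ate"
[0,4] S  >  k=3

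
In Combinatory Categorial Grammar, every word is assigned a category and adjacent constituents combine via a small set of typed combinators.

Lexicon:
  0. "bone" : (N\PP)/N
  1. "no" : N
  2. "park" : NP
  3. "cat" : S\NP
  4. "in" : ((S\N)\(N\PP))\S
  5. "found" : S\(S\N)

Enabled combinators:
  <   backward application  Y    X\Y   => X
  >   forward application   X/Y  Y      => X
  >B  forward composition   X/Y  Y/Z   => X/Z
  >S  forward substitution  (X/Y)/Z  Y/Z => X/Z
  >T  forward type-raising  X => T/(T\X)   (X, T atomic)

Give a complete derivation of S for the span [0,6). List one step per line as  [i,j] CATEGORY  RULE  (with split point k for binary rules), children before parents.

[0,6] S   <
  [0,5] S\N   <
    [0,2] N\PP   >
      [0,1] "bone" : (N\PP)/N
      [1,2] "no" : N
    [2,5] (S\N)\(N\PP)   <
      [2,4] S   >
        [2,3] S/(S\NP)   >T
          [2,3] "park" : NP
        [3,4] "cat" : S\NP
      [4,5] "in" : ((S\N)\(N\PP))\S
  [5,6] "found" : S\(S\N)

[0,1] (N\PP)/N  lex  "bone"
[1,2] N  lex  "no"
[0,2] N\PP  >  k=1
[2,3] NP  lex  "park"
[2,3] S/(S\NP)  >T
[3,4] S\NP  lex  "cat"
[2,4] S  >  k=3
[4,5] ((S\N)\(N\PP))\S  lex  "in"
[2,5] (S\N)\(N\PP)  <  k=4
[0,5] S\N  <  k=2
[5,6] S\(S\N)  lex  "found"
[0,6] S  <  k=5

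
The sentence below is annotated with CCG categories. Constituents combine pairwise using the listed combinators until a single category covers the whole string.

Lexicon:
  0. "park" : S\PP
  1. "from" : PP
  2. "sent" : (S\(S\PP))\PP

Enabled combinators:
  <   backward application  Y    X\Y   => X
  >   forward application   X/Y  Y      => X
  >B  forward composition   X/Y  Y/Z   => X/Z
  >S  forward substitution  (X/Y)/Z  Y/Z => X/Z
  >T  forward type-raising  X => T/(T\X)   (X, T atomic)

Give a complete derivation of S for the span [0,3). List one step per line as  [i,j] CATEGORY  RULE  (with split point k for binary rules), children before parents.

[0,3] S   <
  [0,1] "park" : S\PP
  [1,3] S\(S\PP)   <
    [1,2] "from" : PP
    [2,3] "sent" : (S\(S\PP))\PP

[0,1] S\PP  lex  "park"
[1,2] PP  lex  "from"
[2,3] (S\(S\PP))\PP  lex  "sent"
[1,3] S\(S\PP)  <  k=2
[0,3] S  <  k=1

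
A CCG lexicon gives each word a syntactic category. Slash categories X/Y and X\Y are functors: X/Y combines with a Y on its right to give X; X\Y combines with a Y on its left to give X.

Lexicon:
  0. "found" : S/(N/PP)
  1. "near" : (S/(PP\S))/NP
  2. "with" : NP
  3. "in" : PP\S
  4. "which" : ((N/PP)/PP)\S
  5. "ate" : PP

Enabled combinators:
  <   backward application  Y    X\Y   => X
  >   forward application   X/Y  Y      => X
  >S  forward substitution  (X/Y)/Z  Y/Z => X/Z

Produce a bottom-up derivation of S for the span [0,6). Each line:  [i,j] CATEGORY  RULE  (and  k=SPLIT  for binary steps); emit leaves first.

[0,6] S   >
  [0,1] "found" : S/(N/PP)
  [1,6] N/PP   >
    [1,5] (N/PP)/PP   <
      [1,4] S   >
        [1,3] S/(PP\S)   >
          [1,2] "near" : (S/(PP\S))/NP
          [2,3] "with" : NP
        [3,4] "in" : PP\S
      [4,5] "which" : ((N/PP)/PP)\S
    [5,6] "ate" : PP

[0,1] S/(N/PP)  lex  "found"
[1,2] (S/(PP\S))/NP  lex  "near"
[2,3] NP  lex  "with"
[1,3] S/(PP\S)  >  k=2
[3,4] PP\S  lex  "in"
[1,4] S  >  k=3
[4,5] ((N/PP)/PP)\S  lex  "which"
[1,5] (N/PP)/PP  <  k=4
[5,6] PP  lex  "ate"
[1,6] N/PP  >  k=5
[0,6] S  >  k=1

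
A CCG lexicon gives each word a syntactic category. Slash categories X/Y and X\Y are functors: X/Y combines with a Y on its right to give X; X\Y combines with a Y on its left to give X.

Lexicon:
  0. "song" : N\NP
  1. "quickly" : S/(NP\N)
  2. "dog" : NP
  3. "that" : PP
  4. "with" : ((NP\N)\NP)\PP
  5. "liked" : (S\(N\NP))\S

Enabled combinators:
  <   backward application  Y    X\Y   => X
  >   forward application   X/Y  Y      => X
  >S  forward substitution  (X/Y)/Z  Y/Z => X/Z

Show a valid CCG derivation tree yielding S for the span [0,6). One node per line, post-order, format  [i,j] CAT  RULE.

[0,6] S   <
  [0,1] "song" : N\NP
  [1,6] S\(N\NP)   <
    [1,5] S   >
      [1,2] "quickly" : S/(NP\N)
      [2,5] NP\N   <
        [2,3] "dog" : NP
        [3,5] (NP\N)\NP   <
          [3,4] "that" : PP
          [4,5] "with" : ((NP\N)\NP)\PP
    [5,6] "liked" : (S\(N\NP))\S

[0,1] N\NP  lex  "song"
[1,2] S/(NP\N)  lex  "quickly"
[2,3] NP  lex  "dog"
[3,4] PP  lex  "that"
[4,5] ((NP\N)\NP)\PP  lex  "with"
[3,5] (NP\N)\NP  <  k=4
[2,5] NP\N  <  k=3
[1,5] S  >  k=2
[5,6] (S\(N\NP))\S  lex  "liked"
[1,6] S\(N\NP)  <  k=5
[0,6] S  <  k=1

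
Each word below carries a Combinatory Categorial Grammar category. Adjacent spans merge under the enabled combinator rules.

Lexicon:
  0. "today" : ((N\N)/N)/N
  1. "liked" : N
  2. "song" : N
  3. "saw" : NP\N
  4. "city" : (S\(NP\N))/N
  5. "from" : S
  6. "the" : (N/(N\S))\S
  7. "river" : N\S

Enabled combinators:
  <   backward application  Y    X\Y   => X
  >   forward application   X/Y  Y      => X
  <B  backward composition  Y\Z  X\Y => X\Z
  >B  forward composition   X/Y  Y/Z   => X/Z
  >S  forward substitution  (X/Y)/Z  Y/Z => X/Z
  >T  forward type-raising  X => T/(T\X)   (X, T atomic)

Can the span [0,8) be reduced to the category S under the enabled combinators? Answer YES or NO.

YES

[0,8] S   <
  [0,4] NP\N   <B
    [0,3] N\N   >
      [0,2] (N\N)/N   >
        [0,1] "today" : ((N\N)/N)/N
        [1,2] "liked" : N
      [2,3] "song" : N
    [3,4] "saw" : NP\N
  [4,8] S\(NP\N)   >
    [4,5] "city" : (S\(NP\N))/N
    [5,8] N   >
      [5,7] N/(N\S)   <
        [5,6] "from" : S
        [6,7] "the" : (N/(N\S))\S
      [7,8] "river" : N\S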